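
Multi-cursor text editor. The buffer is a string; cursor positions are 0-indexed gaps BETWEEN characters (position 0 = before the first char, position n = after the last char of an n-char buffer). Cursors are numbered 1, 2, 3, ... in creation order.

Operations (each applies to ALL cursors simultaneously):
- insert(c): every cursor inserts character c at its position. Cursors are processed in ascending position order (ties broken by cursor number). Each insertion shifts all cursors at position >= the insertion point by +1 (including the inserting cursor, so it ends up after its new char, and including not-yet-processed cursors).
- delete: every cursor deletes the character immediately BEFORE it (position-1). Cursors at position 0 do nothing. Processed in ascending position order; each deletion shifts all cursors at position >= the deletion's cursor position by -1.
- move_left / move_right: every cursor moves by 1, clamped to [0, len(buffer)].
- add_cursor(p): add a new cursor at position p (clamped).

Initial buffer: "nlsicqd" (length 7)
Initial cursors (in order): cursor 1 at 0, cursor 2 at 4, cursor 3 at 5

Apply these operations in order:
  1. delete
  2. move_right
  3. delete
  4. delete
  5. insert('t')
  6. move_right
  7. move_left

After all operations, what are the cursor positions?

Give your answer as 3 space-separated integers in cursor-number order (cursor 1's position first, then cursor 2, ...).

Answer: 3 3 3

Derivation:
After op 1 (delete): buffer="nlsqd" (len 5), cursors c1@0 c2@3 c3@3, authorship .....
After op 2 (move_right): buffer="nlsqd" (len 5), cursors c1@1 c2@4 c3@4, authorship .....
After op 3 (delete): buffer="ld" (len 2), cursors c1@0 c2@1 c3@1, authorship ..
After op 4 (delete): buffer="d" (len 1), cursors c1@0 c2@0 c3@0, authorship .
After op 5 (insert('t')): buffer="tttd" (len 4), cursors c1@3 c2@3 c3@3, authorship 123.
After op 6 (move_right): buffer="tttd" (len 4), cursors c1@4 c2@4 c3@4, authorship 123.
After op 7 (move_left): buffer="tttd" (len 4), cursors c1@3 c2@3 c3@3, authorship 123.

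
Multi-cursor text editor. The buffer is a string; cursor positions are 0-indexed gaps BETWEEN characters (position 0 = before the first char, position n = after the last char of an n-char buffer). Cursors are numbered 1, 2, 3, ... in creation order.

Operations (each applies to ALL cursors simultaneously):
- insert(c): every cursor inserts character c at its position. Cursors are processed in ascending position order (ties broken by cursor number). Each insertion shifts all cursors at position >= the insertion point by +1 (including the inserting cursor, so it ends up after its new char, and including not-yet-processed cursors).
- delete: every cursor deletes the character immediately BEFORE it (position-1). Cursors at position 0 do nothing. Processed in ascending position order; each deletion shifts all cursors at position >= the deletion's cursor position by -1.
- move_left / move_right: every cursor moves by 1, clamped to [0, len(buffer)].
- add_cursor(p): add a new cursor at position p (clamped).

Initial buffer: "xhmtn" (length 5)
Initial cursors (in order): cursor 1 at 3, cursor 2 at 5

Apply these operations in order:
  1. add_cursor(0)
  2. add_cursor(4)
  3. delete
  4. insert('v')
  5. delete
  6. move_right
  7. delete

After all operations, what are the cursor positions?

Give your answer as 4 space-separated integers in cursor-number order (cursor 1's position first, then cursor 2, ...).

Answer: 0 0 0 0

Derivation:
After op 1 (add_cursor(0)): buffer="xhmtn" (len 5), cursors c3@0 c1@3 c2@5, authorship .....
After op 2 (add_cursor(4)): buffer="xhmtn" (len 5), cursors c3@0 c1@3 c4@4 c2@5, authorship .....
After op 3 (delete): buffer="xh" (len 2), cursors c3@0 c1@2 c2@2 c4@2, authorship ..
After op 4 (insert('v')): buffer="vxhvvv" (len 6), cursors c3@1 c1@6 c2@6 c4@6, authorship 3..124
After op 5 (delete): buffer="xh" (len 2), cursors c3@0 c1@2 c2@2 c4@2, authorship ..
After op 6 (move_right): buffer="xh" (len 2), cursors c3@1 c1@2 c2@2 c4@2, authorship ..
After op 7 (delete): buffer="" (len 0), cursors c1@0 c2@0 c3@0 c4@0, authorship 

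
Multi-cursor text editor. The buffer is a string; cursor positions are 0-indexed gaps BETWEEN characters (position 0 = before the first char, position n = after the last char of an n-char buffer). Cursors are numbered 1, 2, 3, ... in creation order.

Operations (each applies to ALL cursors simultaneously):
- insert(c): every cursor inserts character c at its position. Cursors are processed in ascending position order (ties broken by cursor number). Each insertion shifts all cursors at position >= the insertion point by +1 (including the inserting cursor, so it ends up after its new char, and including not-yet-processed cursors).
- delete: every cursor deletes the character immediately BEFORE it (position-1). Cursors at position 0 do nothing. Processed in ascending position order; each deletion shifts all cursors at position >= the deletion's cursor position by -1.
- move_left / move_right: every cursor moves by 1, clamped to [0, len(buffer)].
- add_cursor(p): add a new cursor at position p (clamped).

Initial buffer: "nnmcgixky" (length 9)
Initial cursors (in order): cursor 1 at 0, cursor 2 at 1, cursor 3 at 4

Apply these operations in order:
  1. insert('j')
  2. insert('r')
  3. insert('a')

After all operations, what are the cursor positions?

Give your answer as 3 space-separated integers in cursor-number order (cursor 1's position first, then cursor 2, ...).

Answer: 3 7 13

Derivation:
After op 1 (insert('j')): buffer="jnjnmcjgixky" (len 12), cursors c1@1 c2@3 c3@7, authorship 1.2...3.....
After op 2 (insert('r')): buffer="jrnjrnmcjrgixky" (len 15), cursors c1@2 c2@5 c3@10, authorship 11.22...33.....
After op 3 (insert('a')): buffer="jranjranmcjragixky" (len 18), cursors c1@3 c2@7 c3@13, authorship 111.222...333.....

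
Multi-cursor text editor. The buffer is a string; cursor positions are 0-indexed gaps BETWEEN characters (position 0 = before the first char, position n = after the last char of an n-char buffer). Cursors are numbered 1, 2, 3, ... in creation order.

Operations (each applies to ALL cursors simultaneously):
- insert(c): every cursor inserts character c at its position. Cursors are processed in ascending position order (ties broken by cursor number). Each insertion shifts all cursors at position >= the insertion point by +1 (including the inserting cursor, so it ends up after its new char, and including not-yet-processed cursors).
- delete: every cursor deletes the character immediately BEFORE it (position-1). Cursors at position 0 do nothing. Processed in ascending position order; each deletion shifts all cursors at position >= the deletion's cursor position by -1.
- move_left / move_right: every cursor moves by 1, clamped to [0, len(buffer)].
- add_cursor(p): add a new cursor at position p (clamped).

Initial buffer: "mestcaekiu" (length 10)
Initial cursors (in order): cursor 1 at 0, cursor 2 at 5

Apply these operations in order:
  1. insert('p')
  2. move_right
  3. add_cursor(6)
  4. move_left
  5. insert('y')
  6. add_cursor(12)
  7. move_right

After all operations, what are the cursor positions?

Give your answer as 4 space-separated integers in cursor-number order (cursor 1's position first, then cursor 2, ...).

Answer: 3 11 8 13

Derivation:
After op 1 (insert('p')): buffer="pmestcpaekiu" (len 12), cursors c1@1 c2@7, authorship 1.....2.....
After op 2 (move_right): buffer="pmestcpaekiu" (len 12), cursors c1@2 c2@8, authorship 1.....2.....
After op 3 (add_cursor(6)): buffer="pmestcpaekiu" (len 12), cursors c1@2 c3@6 c2@8, authorship 1.....2.....
After op 4 (move_left): buffer="pmestcpaekiu" (len 12), cursors c1@1 c3@5 c2@7, authorship 1.....2.....
After op 5 (insert('y')): buffer="pymestycpyaekiu" (len 15), cursors c1@2 c3@7 c2@10, authorship 11....3.22.....
After op 6 (add_cursor(12)): buffer="pymestycpyaekiu" (len 15), cursors c1@2 c3@7 c2@10 c4@12, authorship 11....3.22.....
After op 7 (move_right): buffer="pymestycpyaekiu" (len 15), cursors c1@3 c3@8 c2@11 c4@13, authorship 11....3.22.....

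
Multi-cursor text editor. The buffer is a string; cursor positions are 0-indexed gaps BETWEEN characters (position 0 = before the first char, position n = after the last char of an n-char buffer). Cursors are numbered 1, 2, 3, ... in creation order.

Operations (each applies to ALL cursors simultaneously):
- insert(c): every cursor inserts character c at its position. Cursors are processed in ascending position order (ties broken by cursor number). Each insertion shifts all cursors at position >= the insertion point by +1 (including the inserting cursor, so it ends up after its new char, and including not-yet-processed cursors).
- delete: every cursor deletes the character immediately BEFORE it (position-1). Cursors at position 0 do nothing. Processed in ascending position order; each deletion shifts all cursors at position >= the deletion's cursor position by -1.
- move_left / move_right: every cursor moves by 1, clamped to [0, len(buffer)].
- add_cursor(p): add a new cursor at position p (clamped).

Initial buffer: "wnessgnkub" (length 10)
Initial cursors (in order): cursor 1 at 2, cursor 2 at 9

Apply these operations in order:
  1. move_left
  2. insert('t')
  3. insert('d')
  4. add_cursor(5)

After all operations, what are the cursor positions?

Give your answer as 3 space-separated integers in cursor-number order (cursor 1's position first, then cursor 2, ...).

After op 1 (move_left): buffer="wnessgnkub" (len 10), cursors c1@1 c2@8, authorship ..........
After op 2 (insert('t')): buffer="wtnessgnktub" (len 12), cursors c1@2 c2@10, authorship .1.......2..
After op 3 (insert('d')): buffer="wtdnessgnktdub" (len 14), cursors c1@3 c2@12, authorship .11.......22..
After op 4 (add_cursor(5)): buffer="wtdnessgnktdub" (len 14), cursors c1@3 c3@5 c2@12, authorship .11.......22..

Answer: 3 12 5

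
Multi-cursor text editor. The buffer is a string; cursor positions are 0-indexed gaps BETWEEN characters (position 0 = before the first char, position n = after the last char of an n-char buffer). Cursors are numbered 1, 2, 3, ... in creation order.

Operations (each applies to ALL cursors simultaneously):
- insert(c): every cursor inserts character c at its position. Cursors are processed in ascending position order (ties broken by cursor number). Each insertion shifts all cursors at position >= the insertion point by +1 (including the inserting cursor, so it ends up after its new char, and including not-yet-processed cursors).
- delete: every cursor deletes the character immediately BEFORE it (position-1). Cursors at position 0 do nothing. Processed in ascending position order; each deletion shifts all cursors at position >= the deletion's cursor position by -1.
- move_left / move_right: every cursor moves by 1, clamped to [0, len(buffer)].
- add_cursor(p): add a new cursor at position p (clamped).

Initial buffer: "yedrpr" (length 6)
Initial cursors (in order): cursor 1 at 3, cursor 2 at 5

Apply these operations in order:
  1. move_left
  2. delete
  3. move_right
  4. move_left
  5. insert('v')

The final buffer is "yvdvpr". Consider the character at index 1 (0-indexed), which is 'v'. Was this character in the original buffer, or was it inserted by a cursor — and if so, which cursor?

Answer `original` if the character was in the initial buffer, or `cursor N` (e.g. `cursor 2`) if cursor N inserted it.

After op 1 (move_left): buffer="yedrpr" (len 6), cursors c1@2 c2@4, authorship ......
After op 2 (delete): buffer="ydpr" (len 4), cursors c1@1 c2@2, authorship ....
After op 3 (move_right): buffer="ydpr" (len 4), cursors c1@2 c2@3, authorship ....
After op 4 (move_left): buffer="ydpr" (len 4), cursors c1@1 c2@2, authorship ....
After op 5 (insert('v')): buffer="yvdvpr" (len 6), cursors c1@2 c2@4, authorship .1.2..
Authorship (.=original, N=cursor N): . 1 . 2 . .
Index 1: author = 1

Answer: cursor 1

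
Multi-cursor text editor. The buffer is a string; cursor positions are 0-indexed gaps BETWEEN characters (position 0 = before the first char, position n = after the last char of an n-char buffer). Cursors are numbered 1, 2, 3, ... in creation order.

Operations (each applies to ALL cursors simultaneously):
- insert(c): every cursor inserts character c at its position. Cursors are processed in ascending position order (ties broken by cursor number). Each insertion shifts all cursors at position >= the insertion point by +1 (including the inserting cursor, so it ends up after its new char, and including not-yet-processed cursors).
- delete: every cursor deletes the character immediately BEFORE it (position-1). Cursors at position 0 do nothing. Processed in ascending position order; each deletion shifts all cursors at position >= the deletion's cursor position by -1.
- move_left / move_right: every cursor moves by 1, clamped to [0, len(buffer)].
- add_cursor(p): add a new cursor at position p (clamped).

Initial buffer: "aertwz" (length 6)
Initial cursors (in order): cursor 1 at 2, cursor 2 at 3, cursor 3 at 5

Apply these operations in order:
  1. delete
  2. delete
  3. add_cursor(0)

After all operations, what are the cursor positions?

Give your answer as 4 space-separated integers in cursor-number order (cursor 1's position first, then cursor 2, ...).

Answer: 0 0 0 0

Derivation:
After op 1 (delete): buffer="atz" (len 3), cursors c1@1 c2@1 c3@2, authorship ...
After op 2 (delete): buffer="z" (len 1), cursors c1@0 c2@0 c3@0, authorship .
After op 3 (add_cursor(0)): buffer="z" (len 1), cursors c1@0 c2@0 c3@0 c4@0, authorship .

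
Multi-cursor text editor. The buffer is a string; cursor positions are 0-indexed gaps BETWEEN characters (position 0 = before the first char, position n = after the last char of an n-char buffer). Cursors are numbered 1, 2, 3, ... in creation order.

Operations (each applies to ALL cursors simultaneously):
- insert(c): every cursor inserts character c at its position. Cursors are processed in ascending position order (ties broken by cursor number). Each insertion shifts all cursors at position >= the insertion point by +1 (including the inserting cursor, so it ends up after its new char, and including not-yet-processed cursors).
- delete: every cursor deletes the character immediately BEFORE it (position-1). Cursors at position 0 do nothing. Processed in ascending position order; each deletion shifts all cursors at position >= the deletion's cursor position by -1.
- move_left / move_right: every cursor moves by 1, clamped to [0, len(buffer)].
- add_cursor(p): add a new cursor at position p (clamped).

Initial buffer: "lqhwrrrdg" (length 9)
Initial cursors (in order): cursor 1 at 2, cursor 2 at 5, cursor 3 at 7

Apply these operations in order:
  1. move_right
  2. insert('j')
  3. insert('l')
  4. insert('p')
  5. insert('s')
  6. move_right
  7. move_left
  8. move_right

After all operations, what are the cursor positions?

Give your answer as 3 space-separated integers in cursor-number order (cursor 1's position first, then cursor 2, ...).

Answer: 8 15 21

Derivation:
After op 1 (move_right): buffer="lqhwrrrdg" (len 9), cursors c1@3 c2@6 c3@8, authorship .........
After op 2 (insert('j')): buffer="lqhjwrrjrdjg" (len 12), cursors c1@4 c2@8 c3@11, authorship ...1...2..3.
After op 3 (insert('l')): buffer="lqhjlwrrjlrdjlg" (len 15), cursors c1@5 c2@10 c3@14, authorship ...11...22..33.
After op 4 (insert('p')): buffer="lqhjlpwrrjlprdjlpg" (len 18), cursors c1@6 c2@12 c3@17, authorship ...111...222..333.
After op 5 (insert('s')): buffer="lqhjlpswrrjlpsrdjlpsg" (len 21), cursors c1@7 c2@14 c3@20, authorship ...1111...2222..3333.
After op 6 (move_right): buffer="lqhjlpswrrjlpsrdjlpsg" (len 21), cursors c1@8 c2@15 c3@21, authorship ...1111...2222..3333.
After op 7 (move_left): buffer="lqhjlpswrrjlpsrdjlpsg" (len 21), cursors c1@7 c2@14 c3@20, authorship ...1111...2222..3333.
After op 8 (move_right): buffer="lqhjlpswrrjlpsrdjlpsg" (len 21), cursors c1@8 c2@15 c3@21, authorship ...1111...2222..3333.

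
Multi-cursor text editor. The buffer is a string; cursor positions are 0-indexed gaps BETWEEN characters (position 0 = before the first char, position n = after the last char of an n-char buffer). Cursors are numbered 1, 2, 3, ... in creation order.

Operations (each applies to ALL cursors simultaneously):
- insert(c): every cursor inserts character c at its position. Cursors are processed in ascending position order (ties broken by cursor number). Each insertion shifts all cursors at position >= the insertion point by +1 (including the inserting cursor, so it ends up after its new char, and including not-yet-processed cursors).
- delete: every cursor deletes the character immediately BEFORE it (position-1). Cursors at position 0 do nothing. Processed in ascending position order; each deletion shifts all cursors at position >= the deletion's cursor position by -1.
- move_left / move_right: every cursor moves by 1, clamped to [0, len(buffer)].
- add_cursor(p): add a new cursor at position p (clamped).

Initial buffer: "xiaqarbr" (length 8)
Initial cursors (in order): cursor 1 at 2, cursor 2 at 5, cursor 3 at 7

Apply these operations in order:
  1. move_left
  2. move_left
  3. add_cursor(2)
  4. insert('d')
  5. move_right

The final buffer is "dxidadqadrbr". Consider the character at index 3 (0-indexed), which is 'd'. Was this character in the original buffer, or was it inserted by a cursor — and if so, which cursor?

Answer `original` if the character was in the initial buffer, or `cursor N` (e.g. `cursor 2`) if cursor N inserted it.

Answer: cursor 4

Derivation:
After op 1 (move_left): buffer="xiaqarbr" (len 8), cursors c1@1 c2@4 c3@6, authorship ........
After op 2 (move_left): buffer="xiaqarbr" (len 8), cursors c1@0 c2@3 c3@5, authorship ........
After op 3 (add_cursor(2)): buffer="xiaqarbr" (len 8), cursors c1@0 c4@2 c2@3 c3@5, authorship ........
After op 4 (insert('d')): buffer="dxidadqadrbr" (len 12), cursors c1@1 c4@4 c2@6 c3@9, authorship 1..4.2..3...
After op 5 (move_right): buffer="dxidadqadrbr" (len 12), cursors c1@2 c4@5 c2@7 c3@10, authorship 1..4.2..3...
Authorship (.=original, N=cursor N): 1 . . 4 . 2 . . 3 . . .
Index 3: author = 4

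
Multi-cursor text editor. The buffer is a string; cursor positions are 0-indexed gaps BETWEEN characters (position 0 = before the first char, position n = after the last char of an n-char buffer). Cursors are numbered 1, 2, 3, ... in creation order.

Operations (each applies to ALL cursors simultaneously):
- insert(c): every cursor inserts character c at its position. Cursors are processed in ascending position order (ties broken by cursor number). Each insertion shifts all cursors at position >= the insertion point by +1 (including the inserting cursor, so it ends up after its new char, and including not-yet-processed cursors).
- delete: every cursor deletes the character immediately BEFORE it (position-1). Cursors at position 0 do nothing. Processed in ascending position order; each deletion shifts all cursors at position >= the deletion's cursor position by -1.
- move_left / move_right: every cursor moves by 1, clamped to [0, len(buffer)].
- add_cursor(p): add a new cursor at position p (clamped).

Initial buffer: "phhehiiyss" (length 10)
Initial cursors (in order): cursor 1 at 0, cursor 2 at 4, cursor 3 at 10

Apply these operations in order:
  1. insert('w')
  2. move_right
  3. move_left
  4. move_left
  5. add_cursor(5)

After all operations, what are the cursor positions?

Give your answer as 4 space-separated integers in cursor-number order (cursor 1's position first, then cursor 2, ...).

After op 1 (insert('w')): buffer="wphhewhiiyssw" (len 13), cursors c1@1 c2@6 c3@13, authorship 1....2......3
After op 2 (move_right): buffer="wphhewhiiyssw" (len 13), cursors c1@2 c2@7 c3@13, authorship 1....2......3
After op 3 (move_left): buffer="wphhewhiiyssw" (len 13), cursors c1@1 c2@6 c3@12, authorship 1....2......3
After op 4 (move_left): buffer="wphhewhiiyssw" (len 13), cursors c1@0 c2@5 c3@11, authorship 1....2......3
After op 5 (add_cursor(5)): buffer="wphhewhiiyssw" (len 13), cursors c1@0 c2@5 c4@5 c3@11, authorship 1....2......3

Answer: 0 5 11 5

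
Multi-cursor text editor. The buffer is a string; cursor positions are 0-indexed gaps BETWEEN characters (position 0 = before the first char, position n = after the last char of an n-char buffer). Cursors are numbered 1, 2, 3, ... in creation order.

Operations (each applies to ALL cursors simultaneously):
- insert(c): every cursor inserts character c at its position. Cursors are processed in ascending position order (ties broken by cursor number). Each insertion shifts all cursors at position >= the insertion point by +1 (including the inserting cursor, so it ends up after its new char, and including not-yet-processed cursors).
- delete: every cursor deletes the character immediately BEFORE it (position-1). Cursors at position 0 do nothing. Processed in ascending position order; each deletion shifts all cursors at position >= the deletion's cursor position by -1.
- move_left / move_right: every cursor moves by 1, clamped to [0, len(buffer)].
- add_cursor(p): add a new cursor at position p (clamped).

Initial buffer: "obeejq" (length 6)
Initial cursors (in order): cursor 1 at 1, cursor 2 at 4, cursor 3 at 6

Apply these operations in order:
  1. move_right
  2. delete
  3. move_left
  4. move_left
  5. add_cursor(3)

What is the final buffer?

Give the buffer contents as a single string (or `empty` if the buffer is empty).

Answer: oee

Derivation:
After op 1 (move_right): buffer="obeejq" (len 6), cursors c1@2 c2@5 c3@6, authorship ......
After op 2 (delete): buffer="oee" (len 3), cursors c1@1 c2@3 c3@3, authorship ...
After op 3 (move_left): buffer="oee" (len 3), cursors c1@0 c2@2 c3@2, authorship ...
After op 4 (move_left): buffer="oee" (len 3), cursors c1@0 c2@1 c3@1, authorship ...
After op 5 (add_cursor(3)): buffer="oee" (len 3), cursors c1@0 c2@1 c3@1 c4@3, authorship ...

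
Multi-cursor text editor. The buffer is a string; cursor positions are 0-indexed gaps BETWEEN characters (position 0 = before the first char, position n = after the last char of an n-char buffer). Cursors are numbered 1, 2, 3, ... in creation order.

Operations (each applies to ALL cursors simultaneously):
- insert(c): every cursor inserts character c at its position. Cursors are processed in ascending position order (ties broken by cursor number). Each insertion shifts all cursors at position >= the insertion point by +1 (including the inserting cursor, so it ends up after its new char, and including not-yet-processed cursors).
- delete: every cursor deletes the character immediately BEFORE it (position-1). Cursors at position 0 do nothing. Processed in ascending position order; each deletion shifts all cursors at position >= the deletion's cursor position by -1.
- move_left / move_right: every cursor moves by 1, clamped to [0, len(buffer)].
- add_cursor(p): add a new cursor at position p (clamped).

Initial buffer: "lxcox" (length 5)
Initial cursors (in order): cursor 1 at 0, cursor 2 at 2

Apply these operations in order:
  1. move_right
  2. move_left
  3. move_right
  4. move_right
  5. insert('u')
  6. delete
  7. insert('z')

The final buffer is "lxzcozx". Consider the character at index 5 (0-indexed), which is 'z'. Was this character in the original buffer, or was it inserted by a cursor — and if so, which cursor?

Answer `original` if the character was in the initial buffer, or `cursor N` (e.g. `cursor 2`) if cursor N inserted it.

After op 1 (move_right): buffer="lxcox" (len 5), cursors c1@1 c2@3, authorship .....
After op 2 (move_left): buffer="lxcox" (len 5), cursors c1@0 c2@2, authorship .....
After op 3 (move_right): buffer="lxcox" (len 5), cursors c1@1 c2@3, authorship .....
After op 4 (move_right): buffer="lxcox" (len 5), cursors c1@2 c2@4, authorship .....
After op 5 (insert('u')): buffer="lxucoux" (len 7), cursors c1@3 c2@6, authorship ..1..2.
After op 6 (delete): buffer="lxcox" (len 5), cursors c1@2 c2@4, authorship .....
After op 7 (insert('z')): buffer="lxzcozx" (len 7), cursors c1@3 c2@6, authorship ..1..2.
Authorship (.=original, N=cursor N): . . 1 . . 2 .
Index 5: author = 2

Answer: cursor 2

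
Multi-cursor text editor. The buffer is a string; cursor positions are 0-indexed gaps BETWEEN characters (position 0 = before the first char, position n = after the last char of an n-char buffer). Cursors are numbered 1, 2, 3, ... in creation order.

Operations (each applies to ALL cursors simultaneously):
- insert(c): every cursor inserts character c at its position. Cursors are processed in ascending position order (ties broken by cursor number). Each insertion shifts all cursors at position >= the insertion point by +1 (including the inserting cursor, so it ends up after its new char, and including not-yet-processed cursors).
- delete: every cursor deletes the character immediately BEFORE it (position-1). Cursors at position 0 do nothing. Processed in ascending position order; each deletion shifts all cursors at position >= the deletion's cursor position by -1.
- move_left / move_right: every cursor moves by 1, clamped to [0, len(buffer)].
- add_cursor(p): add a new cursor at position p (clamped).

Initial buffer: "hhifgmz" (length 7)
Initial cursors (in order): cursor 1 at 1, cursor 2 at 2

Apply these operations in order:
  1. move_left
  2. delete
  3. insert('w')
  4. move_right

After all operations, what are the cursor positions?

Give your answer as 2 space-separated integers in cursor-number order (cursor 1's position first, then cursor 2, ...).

Answer: 3 3

Derivation:
After op 1 (move_left): buffer="hhifgmz" (len 7), cursors c1@0 c2@1, authorship .......
After op 2 (delete): buffer="hifgmz" (len 6), cursors c1@0 c2@0, authorship ......
After op 3 (insert('w')): buffer="wwhifgmz" (len 8), cursors c1@2 c2@2, authorship 12......
After op 4 (move_right): buffer="wwhifgmz" (len 8), cursors c1@3 c2@3, authorship 12......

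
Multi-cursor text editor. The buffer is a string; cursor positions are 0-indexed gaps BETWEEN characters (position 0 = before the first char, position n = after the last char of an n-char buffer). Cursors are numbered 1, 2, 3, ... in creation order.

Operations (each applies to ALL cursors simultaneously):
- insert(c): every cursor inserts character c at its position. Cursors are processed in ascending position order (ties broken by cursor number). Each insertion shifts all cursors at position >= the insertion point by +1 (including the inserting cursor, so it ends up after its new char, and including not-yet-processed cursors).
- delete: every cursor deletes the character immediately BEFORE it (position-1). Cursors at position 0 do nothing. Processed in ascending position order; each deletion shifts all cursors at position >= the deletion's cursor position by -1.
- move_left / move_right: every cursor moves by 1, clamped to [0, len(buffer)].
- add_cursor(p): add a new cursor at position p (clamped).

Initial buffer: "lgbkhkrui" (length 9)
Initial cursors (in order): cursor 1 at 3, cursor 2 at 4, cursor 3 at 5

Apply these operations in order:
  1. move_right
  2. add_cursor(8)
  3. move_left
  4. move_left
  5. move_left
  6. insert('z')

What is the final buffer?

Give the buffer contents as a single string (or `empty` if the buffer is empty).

Answer: lzgzbzkhzkrui

Derivation:
After op 1 (move_right): buffer="lgbkhkrui" (len 9), cursors c1@4 c2@5 c3@6, authorship .........
After op 2 (add_cursor(8)): buffer="lgbkhkrui" (len 9), cursors c1@4 c2@5 c3@6 c4@8, authorship .........
After op 3 (move_left): buffer="lgbkhkrui" (len 9), cursors c1@3 c2@4 c3@5 c4@7, authorship .........
After op 4 (move_left): buffer="lgbkhkrui" (len 9), cursors c1@2 c2@3 c3@4 c4@6, authorship .........
After op 5 (move_left): buffer="lgbkhkrui" (len 9), cursors c1@1 c2@2 c3@3 c4@5, authorship .........
After op 6 (insert('z')): buffer="lzgzbzkhzkrui" (len 13), cursors c1@2 c2@4 c3@6 c4@9, authorship .1.2.3..4....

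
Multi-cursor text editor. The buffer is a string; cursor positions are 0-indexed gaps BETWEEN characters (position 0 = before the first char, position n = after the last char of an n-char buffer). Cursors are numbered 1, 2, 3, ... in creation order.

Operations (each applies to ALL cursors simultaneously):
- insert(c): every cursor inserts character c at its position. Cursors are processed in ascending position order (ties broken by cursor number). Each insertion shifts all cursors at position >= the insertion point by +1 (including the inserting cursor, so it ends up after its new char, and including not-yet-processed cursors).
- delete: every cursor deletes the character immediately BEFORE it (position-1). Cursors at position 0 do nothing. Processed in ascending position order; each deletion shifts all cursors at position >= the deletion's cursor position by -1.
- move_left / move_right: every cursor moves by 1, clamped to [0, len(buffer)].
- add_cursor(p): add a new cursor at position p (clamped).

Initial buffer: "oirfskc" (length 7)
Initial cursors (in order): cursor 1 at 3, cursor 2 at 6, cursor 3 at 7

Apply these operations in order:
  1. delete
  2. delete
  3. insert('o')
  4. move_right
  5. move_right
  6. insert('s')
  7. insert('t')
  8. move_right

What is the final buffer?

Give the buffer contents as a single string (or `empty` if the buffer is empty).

After op 1 (delete): buffer="oifs" (len 4), cursors c1@2 c2@4 c3@4, authorship ....
After op 2 (delete): buffer="o" (len 1), cursors c1@1 c2@1 c3@1, authorship .
After op 3 (insert('o')): buffer="oooo" (len 4), cursors c1@4 c2@4 c3@4, authorship .123
After op 4 (move_right): buffer="oooo" (len 4), cursors c1@4 c2@4 c3@4, authorship .123
After op 5 (move_right): buffer="oooo" (len 4), cursors c1@4 c2@4 c3@4, authorship .123
After op 6 (insert('s')): buffer="oooosss" (len 7), cursors c1@7 c2@7 c3@7, authorship .123123
After op 7 (insert('t')): buffer="oooosssttt" (len 10), cursors c1@10 c2@10 c3@10, authorship .123123123
After op 8 (move_right): buffer="oooosssttt" (len 10), cursors c1@10 c2@10 c3@10, authorship .123123123

Answer: oooosssttt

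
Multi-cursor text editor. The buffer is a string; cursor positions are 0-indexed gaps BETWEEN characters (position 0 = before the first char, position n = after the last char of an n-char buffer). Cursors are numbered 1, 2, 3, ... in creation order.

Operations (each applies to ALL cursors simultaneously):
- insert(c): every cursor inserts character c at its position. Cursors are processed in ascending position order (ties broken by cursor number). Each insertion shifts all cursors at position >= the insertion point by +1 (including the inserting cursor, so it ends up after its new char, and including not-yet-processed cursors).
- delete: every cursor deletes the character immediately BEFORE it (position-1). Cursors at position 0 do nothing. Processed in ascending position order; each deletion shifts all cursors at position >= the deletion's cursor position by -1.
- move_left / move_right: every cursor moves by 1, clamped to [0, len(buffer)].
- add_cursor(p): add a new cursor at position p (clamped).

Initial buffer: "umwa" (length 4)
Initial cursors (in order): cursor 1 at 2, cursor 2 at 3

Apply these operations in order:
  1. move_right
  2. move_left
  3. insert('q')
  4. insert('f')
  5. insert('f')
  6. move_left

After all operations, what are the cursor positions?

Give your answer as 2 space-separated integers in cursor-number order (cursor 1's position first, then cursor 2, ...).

Answer: 4 8

Derivation:
After op 1 (move_right): buffer="umwa" (len 4), cursors c1@3 c2@4, authorship ....
After op 2 (move_left): buffer="umwa" (len 4), cursors c1@2 c2@3, authorship ....
After op 3 (insert('q')): buffer="umqwqa" (len 6), cursors c1@3 c2@5, authorship ..1.2.
After op 4 (insert('f')): buffer="umqfwqfa" (len 8), cursors c1@4 c2@7, authorship ..11.22.
After op 5 (insert('f')): buffer="umqffwqffa" (len 10), cursors c1@5 c2@9, authorship ..111.222.
After op 6 (move_left): buffer="umqffwqffa" (len 10), cursors c1@4 c2@8, authorship ..111.222.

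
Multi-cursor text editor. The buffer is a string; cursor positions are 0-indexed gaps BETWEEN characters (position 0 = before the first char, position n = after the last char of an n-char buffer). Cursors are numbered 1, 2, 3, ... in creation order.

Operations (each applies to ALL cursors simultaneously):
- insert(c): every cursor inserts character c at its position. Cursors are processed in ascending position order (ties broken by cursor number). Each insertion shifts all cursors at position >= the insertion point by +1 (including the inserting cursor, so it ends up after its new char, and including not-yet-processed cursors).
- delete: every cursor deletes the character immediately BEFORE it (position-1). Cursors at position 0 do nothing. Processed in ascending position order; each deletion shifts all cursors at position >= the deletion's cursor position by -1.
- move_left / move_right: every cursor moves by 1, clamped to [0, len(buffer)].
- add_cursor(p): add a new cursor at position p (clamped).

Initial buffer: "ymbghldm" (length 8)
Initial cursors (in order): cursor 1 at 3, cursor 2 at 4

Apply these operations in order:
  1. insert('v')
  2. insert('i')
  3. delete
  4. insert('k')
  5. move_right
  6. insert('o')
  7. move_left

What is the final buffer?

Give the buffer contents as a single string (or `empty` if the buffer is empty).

Answer: ymbvkgovkholdm

Derivation:
After op 1 (insert('v')): buffer="ymbvgvhldm" (len 10), cursors c1@4 c2@6, authorship ...1.2....
After op 2 (insert('i')): buffer="ymbvigvihldm" (len 12), cursors c1@5 c2@8, authorship ...11.22....
After op 3 (delete): buffer="ymbvgvhldm" (len 10), cursors c1@4 c2@6, authorship ...1.2....
After op 4 (insert('k')): buffer="ymbvkgvkhldm" (len 12), cursors c1@5 c2@8, authorship ...11.22....
After op 5 (move_right): buffer="ymbvkgvkhldm" (len 12), cursors c1@6 c2@9, authorship ...11.22....
After op 6 (insert('o')): buffer="ymbvkgovkholdm" (len 14), cursors c1@7 c2@11, authorship ...11.122.2...
After op 7 (move_left): buffer="ymbvkgovkholdm" (len 14), cursors c1@6 c2@10, authorship ...11.122.2...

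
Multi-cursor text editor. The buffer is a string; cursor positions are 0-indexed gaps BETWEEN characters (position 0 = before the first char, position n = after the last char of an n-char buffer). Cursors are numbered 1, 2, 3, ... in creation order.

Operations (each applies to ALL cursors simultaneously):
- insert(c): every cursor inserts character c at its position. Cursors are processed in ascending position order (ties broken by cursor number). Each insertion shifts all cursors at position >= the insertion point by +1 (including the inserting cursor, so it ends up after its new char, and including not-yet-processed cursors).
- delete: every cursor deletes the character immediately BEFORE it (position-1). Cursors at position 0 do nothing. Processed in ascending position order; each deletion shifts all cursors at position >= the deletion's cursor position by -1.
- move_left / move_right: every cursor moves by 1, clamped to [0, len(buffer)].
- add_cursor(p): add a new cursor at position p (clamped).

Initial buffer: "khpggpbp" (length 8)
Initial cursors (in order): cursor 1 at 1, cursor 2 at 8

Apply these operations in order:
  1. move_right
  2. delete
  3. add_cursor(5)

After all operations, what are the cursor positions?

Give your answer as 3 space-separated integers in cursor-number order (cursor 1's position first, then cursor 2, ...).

After op 1 (move_right): buffer="khpggpbp" (len 8), cursors c1@2 c2@8, authorship ........
After op 2 (delete): buffer="kpggpb" (len 6), cursors c1@1 c2@6, authorship ......
After op 3 (add_cursor(5)): buffer="kpggpb" (len 6), cursors c1@1 c3@5 c2@6, authorship ......

Answer: 1 6 5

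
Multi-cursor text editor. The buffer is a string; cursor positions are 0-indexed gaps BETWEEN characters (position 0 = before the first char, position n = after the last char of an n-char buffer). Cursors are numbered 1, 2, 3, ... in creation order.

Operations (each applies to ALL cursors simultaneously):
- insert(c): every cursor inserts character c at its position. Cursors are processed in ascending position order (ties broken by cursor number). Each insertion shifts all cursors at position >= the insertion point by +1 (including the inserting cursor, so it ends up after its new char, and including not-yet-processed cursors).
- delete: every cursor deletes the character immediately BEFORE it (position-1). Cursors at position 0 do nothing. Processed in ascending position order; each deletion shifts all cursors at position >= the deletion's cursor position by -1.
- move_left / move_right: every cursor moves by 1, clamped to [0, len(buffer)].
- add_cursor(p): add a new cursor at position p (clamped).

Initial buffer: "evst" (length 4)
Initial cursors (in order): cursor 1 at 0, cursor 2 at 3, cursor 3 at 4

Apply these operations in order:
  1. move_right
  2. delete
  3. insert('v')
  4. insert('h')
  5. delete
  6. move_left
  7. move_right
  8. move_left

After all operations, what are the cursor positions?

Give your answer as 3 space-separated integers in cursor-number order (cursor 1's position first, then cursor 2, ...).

Answer: 0 3 3

Derivation:
After op 1 (move_right): buffer="evst" (len 4), cursors c1@1 c2@4 c3@4, authorship ....
After op 2 (delete): buffer="v" (len 1), cursors c1@0 c2@1 c3@1, authorship .
After op 3 (insert('v')): buffer="vvvv" (len 4), cursors c1@1 c2@4 c3@4, authorship 1.23
After op 4 (insert('h')): buffer="vhvvvhh" (len 7), cursors c1@2 c2@7 c3@7, authorship 11.2323
After op 5 (delete): buffer="vvvv" (len 4), cursors c1@1 c2@4 c3@4, authorship 1.23
After op 6 (move_left): buffer="vvvv" (len 4), cursors c1@0 c2@3 c3@3, authorship 1.23
After op 7 (move_right): buffer="vvvv" (len 4), cursors c1@1 c2@4 c3@4, authorship 1.23
After op 8 (move_left): buffer="vvvv" (len 4), cursors c1@0 c2@3 c3@3, authorship 1.23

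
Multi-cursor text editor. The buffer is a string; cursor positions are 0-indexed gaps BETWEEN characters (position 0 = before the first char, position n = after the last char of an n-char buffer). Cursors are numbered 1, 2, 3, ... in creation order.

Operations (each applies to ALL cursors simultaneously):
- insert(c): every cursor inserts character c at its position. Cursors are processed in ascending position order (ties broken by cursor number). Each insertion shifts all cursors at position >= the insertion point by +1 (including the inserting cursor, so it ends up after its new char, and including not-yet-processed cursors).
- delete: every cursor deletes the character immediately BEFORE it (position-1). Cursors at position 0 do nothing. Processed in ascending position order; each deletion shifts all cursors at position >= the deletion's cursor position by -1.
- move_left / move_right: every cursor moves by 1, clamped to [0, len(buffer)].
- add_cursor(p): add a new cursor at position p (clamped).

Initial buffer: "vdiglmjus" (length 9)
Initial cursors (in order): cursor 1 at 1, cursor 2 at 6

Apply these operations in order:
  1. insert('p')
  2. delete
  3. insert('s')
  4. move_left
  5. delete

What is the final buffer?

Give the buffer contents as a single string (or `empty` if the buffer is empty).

Answer: sdiglsjus

Derivation:
After op 1 (insert('p')): buffer="vpdiglmpjus" (len 11), cursors c1@2 c2@8, authorship .1.....2...
After op 2 (delete): buffer="vdiglmjus" (len 9), cursors c1@1 c2@6, authorship .........
After op 3 (insert('s')): buffer="vsdiglmsjus" (len 11), cursors c1@2 c2@8, authorship .1.....2...
After op 4 (move_left): buffer="vsdiglmsjus" (len 11), cursors c1@1 c2@7, authorship .1.....2...
After op 5 (delete): buffer="sdiglsjus" (len 9), cursors c1@0 c2@5, authorship 1....2...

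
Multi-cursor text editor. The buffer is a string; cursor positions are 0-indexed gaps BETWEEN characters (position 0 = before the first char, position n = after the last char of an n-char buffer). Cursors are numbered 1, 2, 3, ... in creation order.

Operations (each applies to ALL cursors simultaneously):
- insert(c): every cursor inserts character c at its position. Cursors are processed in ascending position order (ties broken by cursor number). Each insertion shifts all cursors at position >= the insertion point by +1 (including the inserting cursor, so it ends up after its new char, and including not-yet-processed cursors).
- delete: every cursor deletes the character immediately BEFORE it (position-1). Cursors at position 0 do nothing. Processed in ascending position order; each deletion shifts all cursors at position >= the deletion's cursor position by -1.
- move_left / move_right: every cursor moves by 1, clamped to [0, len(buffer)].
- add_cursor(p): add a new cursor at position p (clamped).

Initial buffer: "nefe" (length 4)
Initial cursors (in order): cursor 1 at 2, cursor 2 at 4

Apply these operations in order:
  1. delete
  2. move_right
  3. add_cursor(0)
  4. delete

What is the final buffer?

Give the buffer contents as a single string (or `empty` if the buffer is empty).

After op 1 (delete): buffer="nf" (len 2), cursors c1@1 c2@2, authorship ..
After op 2 (move_right): buffer="nf" (len 2), cursors c1@2 c2@2, authorship ..
After op 3 (add_cursor(0)): buffer="nf" (len 2), cursors c3@0 c1@2 c2@2, authorship ..
After op 4 (delete): buffer="" (len 0), cursors c1@0 c2@0 c3@0, authorship 

Answer: empty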